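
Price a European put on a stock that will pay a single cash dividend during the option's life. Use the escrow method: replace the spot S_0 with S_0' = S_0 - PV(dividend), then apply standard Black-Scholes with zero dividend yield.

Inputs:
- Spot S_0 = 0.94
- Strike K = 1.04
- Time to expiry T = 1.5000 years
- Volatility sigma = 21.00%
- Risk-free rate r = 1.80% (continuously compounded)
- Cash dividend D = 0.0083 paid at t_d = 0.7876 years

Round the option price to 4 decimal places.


PV(D) = D * exp(-r * t_d) = 0.0083 * 0.98592322 = 0.00818316
S_0' = S_0 - PV(D) = 0.9400 - 0.00818316 = 0.93181684
d1 = (ln(S_0'/K) + (r + sigma^2/2)*T) / (sigma*sqrt(T)) = -0.19348917
d2 = d1 - sigma*sqrt(T) = -0.45068560
exp(-rT) = 0.97336124
N(-d1) = 0.57671206; N(-d2) = 0.67389192
P = K * exp(-rT) * N(-d2) - S_0' * N(-d1) = 1.0400 * 0.97336124 * 0.67389192 - 0.93181684 * 0.57671206 = 0.1448

Answer: Price = 0.1448


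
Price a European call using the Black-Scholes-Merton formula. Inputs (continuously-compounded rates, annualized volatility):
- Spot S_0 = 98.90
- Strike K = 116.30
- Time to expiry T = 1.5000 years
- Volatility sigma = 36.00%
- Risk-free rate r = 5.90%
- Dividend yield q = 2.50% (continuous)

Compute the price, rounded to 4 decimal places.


d1 = (ln(S/K) + (r - q + 0.5*sigma^2) * T) / (sigma * sqrt(T)) = -0.03144378
d2 = d1 - sigma * sqrt(T) = -0.47235194
exp(-rT) = 0.91530311; exp(-qT) = 0.96319442
C = S_0 * exp(-qT) * N(d1) - K * exp(-rT) * N(d2)
N(d1) = 0.48745781; N(d2) = 0.31833780
C = 98.9000 * 0.96319442 * 0.48745781 - 116.3000 * 0.91530311 * 0.31833780 = 12.5482

Answer: Price = 12.5482


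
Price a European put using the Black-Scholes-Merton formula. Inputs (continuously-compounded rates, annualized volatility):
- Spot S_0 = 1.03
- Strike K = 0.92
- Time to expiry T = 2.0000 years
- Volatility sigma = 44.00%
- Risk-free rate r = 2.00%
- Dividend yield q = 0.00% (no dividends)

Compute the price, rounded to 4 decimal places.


Answer: Price = 0.1675

Derivation:
d1 = (ln(S/K) + (r - q + 0.5*sigma^2) * T) / (sigma * sqrt(T)) = 0.55691153
d2 = d1 - sigma * sqrt(T) = -0.06534243
exp(-rT) = 0.96078944; exp(-qT) = 1.00000000
P = K * exp(-rT) * N(-d2) - S_0 * exp(-qT) * N(-d1)
N(-d1) = 0.28879394; N(-d2) = 0.52604932
P = 0.9200 * 0.96078944 * 0.52604932 - 1.0300 * 1.00000000 * 0.28879394 = 0.1675


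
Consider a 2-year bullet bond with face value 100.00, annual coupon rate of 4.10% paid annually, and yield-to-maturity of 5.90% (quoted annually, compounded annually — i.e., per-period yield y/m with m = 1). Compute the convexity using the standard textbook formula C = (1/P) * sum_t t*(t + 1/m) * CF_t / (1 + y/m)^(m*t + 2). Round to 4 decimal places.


Coupon per period c = face * coupon_rate / m = 4.100000
Periods per year m = 1; per-period yield y/m = 0.059000
Number of cashflows N = 2
Cashflows (t years, CF_t, discount factor 1/(1+y/m)^(m*t), PV):
  t = 1.0000: CF_t = 4.100000, DF = 0.944287, PV = 3.871577
  t = 2.0000: CF_t = 104.100000, DF = 0.891678, PV = 92.823686
Price P = sum_t PV_t = 96.695263
Convexity numerator sum_t t*(t + 1/m) * CF_t / (1+y/m)^(m*t + 2):
  t = 1.0000: term = 6.904400
  t = 2.0000: term = 496.613063
Convexity = (1/P) * sum = 503.517464 / 96.695263 = 5.207261

Answer: Convexity = 5.2073


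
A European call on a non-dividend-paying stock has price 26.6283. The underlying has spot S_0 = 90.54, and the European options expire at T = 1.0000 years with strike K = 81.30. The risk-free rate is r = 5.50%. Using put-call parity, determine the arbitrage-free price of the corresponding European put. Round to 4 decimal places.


Answer: Put price = 13.0375

Derivation:
Put-call parity: C - P = S_0 * exp(-qT) - K * exp(-rT).
S_0 * exp(-qT) = 90.5400 * 1.00000000 = 90.54000000
K * exp(-rT) = 81.3000 * 0.94648515 = 76.94924253
P = C - S*exp(-qT) + K*exp(-rT)
P = 26.6283 - 90.54000000 + 76.94924253 = 13.0375


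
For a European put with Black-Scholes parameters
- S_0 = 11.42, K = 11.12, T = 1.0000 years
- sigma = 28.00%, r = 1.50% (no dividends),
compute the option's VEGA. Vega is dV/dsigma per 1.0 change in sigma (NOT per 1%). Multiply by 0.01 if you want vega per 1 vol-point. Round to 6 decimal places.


d1 = 0.2886461264; d2 = 0.0086461264
phi(d1) = 0.3826644336; exp(-qT) = 1.0000000000; exp(-rT) = 0.9851119396
Vega = S * exp(-qT) * phi(d1) * sqrt(T) = 11.4200 * 1.0000000000 * 0.3826644336 * 1.0000000000 = 4.370028

Answer: Vega = 4.370028


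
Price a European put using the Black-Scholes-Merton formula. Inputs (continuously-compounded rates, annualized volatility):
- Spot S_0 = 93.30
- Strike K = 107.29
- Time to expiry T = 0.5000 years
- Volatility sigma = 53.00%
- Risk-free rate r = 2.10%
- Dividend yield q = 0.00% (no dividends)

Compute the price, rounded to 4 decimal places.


Answer: Price = 22.1201

Derivation:
d1 = (ln(S/K) + (r - q + 0.5*sigma^2) * T) / (sigma * sqrt(T)) = -0.15740555
d2 = d1 - sigma * sqrt(T) = -0.53217214
exp(-rT) = 0.98955493; exp(-qT) = 1.00000000
P = K * exp(-rT) * N(-d2) - S_0 * exp(-qT) * N(-d1)
N(-d1) = 0.56253738; N(-d2) = 0.70269661
P = 107.2900 * 0.98955493 * 0.70269661 - 93.3000 * 1.00000000 * 0.56253738 = 22.1201


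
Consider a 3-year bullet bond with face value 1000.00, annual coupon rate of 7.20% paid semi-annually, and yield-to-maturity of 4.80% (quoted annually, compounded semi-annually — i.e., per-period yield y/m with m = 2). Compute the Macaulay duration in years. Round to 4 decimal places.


Answer: Macaulay duration = 2.7603 years

Derivation:
Coupon per period c = face * coupon_rate / m = 36.000000
Periods per year m = 2; per-period yield y/m = 0.024000
Number of cashflows N = 6
Cashflows (t years, CF_t, discount factor 1/(1+y/m)^(m*t), PV):
  t = 0.5000: CF_t = 36.000000, DF = 0.976562, PV = 35.156250
  t = 1.0000: CF_t = 36.000000, DF = 0.953674, PV = 34.332275
  t = 1.5000: CF_t = 36.000000, DF = 0.931323, PV = 33.527613
  t = 2.0000: CF_t = 36.000000, DF = 0.909495, PV = 32.741809
  t = 2.5000: CF_t = 36.000000, DF = 0.888178, PV = 31.974423
  t = 3.0000: CF_t = 1036.000000, DF = 0.867362, PV = 898.586761
Price P = sum_t PV_t = 1066.319131
Macaulay numerator sum_t t * PV_t:
  t * PV_t at t = 0.5000: 17.578125
  t * PV_t at t = 1.0000: 34.332275
  t * PV_t at t = 1.5000: 50.291419
  t * PV_t at t = 2.0000: 65.483619
  t * PV_t at t = 2.5000: 79.936058
  t * PV_t at t = 3.0000: 2695.760282
Macaulay duration D = (sum_t t * PV_t) / P = 2943.381777 / 1066.319131 = 2.760320


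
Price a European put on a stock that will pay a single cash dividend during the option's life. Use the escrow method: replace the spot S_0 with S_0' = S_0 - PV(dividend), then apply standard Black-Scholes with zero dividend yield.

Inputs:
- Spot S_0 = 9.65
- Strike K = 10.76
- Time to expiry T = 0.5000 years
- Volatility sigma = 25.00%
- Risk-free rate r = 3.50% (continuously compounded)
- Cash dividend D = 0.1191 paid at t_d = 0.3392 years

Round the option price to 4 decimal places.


Answer: Price = 1.3465

Derivation:
PV(D) = D * exp(-r * t_d) = 0.1191 * 0.98819819 = 0.11769440
S_0' = S_0 - PV(D) = 9.6500 - 0.11769440 = 9.53230560
d1 = (ln(S_0'/K) + (r + sigma^2/2)*T) / (sigma*sqrt(T)) = -0.49793858
d2 = d1 - sigma*sqrt(T) = -0.67471527
exp(-rT) = 0.98265224
N(-d1) = 0.69073633; N(-d2) = 0.75007166
P = K * exp(-rT) * N(-d2) - S_0' * N(-d1) = 10.7600 * 0.98265224 * 0.75007166 - 9.53230560 * 0.69073633 = 1.3465


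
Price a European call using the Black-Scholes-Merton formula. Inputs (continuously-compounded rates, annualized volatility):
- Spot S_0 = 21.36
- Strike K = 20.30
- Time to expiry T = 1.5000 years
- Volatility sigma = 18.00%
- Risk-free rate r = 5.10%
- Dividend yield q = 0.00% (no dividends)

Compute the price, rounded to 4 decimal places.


Answer: Price = 3.3249

Derivation:
d1 = (ln(S/K) + (r - q + 0.5*sigma^2) * T) / (sigma * sqrt(T)) = 0.68812122
d2 = d1 - sigma * sqrt(T) = 0.46766714
exp(-rT) = 0.92635291; exp(-qT) = 1.00000000
C = S_0 * exp(-qT) * N(d1) - K * exp(-rT) * N(d2)
N(d1) = 0.75431178; N(d2) = 0.67998868
C = 21.3600 * 1.00000000 * 0.75431178 - 20.3000 * 0.92635291 * 0.67998868 = 3.3249


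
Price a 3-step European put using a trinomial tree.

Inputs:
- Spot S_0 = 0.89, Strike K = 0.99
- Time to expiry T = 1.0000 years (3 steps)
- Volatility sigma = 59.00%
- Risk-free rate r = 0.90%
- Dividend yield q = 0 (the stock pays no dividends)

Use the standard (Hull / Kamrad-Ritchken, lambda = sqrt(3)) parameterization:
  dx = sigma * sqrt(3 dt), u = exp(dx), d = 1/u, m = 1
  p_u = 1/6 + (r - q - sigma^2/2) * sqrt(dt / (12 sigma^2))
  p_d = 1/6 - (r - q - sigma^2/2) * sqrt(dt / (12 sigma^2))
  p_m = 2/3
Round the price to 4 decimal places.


dt = T/N = 0.333333; dx = sigma*sqrt(3*dt) = 0.590000
u = exp(dx) = 1.803988; d = 1/u = 0.554327
p_u = 0.120042, p_m = 0.666667, p_d = 0.213291
Discount per step: exp(-r*dt) = 0.997004
Stock lattice S(k, j) with j the centered position index:
  k=0: S(0,+0) = 0.8900
  k=1: S(1,-1) = 0.4934; S(1,+0) = 0.8900; S(1,+1) = 1.6055
  k=2: S(2,-2) = 0.2735; S(2,-1) = 0.4934; S(2,+0) = 0.8900; S(2,+1) = 1.6055; S(2,+2) = 2.8964
  k=3: S(3,-3) = 0.1516; S(3,-2) = 0.2735; S(3,-1) = 0.4934; S(3,+0) = 0.8900; S(3,+1) = 1.6055; S(3,+2) = 2.8964; S(3,+3) = 5.2251
Terminal payoffs V(N, j) = max(K - S_T, 0):
  V(3,-3) = 0.838404; V(3,-2) = 0.716522; V(3,-1) = 0.496649; V(3,+0) = 0.100000; V(3,+1) = 0.000000; V(3,+2) = 0.000000; V(3,+3) = 0.000000
Backward induction: V(k, j) = exp(-r*dt) * [p_u * V(k+1, j+1) + p_m * V(k+1, j) + p_d * V(k+1, j-1)]
  V(2,-2) = exp(-r*dt) * [p_u*0.496649 + p_m*0.716522 + p_d*0.838404] = 0.713979
  V(2,-1) = exp(-r*dt) * [p_u*0.100000 + p_m*0.496649 + p_d*0.716522] = 0.494445
  V(2,+0) = exp(-r*dt) * [p_u*0.000000 + p_m*0.100000 + p_d*0.496649] = 0.172080
  V(2,+1) = exp(-r*dt) * [p_u*0.000000 + p_m*0.000000 + p_d*0.100000] = 0.021265
  V(2,+2) = exp(-r*dt) * [p_u*0.000000 + p_m*0.000000 + p_d*0.000000] = 0.000000
  V(1,-1) = exp(-r*dt) * [p_u*0.172080 + p_m*0.494445 + p_d*0.713979] = 0.501067
  V(1,+0) = exp(-r*dt) * [p_u*0.021265 + p_m*0.172080 + p_d*0.494445] = 0.222066
  V(1,+1) = exp(-r*dt) * [p_u*0.000000 + p_m*0.021265 + p_d*0.172080] = 0.050728
  V(0,+0) = exp(-r*dt) * [p_u*0.050728 + p_m*0.222066 + p_d*0.501067] = 0.260225

Answer: Price = V(0,0) = 0.2602


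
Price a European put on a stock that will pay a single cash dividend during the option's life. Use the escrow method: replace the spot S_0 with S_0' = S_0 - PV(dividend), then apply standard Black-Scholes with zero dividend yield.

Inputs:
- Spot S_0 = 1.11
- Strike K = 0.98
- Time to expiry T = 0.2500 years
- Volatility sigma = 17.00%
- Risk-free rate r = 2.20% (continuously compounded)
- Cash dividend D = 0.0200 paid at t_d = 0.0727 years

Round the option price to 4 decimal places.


PV(D) = D * exp(-r * t_d) = 0.0200 * 0.99840188 = 0.01996804
S_0' = S_0 - PV(D) = 1.1100 - 0.01996804 = 1.09003196
d1 = (ln(S_0'/K) + (r + sigma^2/2)*T) / (sigma*sqrt(T)) = 1.35908502
d2 = d1 - sigma*sqrt(T) = 1.27408502
exp(-rT) = 0.99451510
N(-d1) = 0.08705983; N(-d2) = 0.10131664
P = K * exp(-rT) * N(-d2) - S_0' * N(-d1) = 0.9800 * 0.99451510 * 0.10131664 - 1.09003196 * 0.08705983 = 0.0038

Answer: Price = 0.0038


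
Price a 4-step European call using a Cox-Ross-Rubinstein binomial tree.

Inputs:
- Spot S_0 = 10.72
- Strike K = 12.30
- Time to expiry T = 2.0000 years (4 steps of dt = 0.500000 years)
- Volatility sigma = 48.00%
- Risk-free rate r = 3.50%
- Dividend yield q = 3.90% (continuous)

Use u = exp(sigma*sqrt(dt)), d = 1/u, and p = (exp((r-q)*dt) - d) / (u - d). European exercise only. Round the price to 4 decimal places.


Answer: Price = V(0,0) = 2.1602

Derivation:
dt = T/N = 0.500000
u = exp(sigma*sqrt(dt)) = 1.404121; d = 1/u = 0.712189
p = (exp((r-q)*dt) - d) / (u - d) = 0.413065
Discount per step: exp(-r*dt) = 0.982652
Stock lattice S(k, i) with i counting down-moves:
  k=0: S(0,0) = 10.7200
  k=1: S(1,0) = 15.0522; S(1,1) = 7.6347
  k=2: S(2,0) = 21.1351; S(2,1) = 10.7200; S(2,2) = 5.4373
  k=3: S(3,0) = 29.6762; S(3,1) = 15.0522; S(3,2) = 7.6347; S(3,3) = 3.8724
  k=4: S(4,0) = 41.6689; S(4,1) = 21.1351; S(4,2) = 10.7200; S(4,3) = 5.4373; S(4,4) = 2.7579
Terminal payoffs V(N, i) = max(S_T - K, 0):
  V(4,0) = 29.368947; V(4,1) = 8.835068; V(4,2) = 0.000000; V(4,3) = 0.000000; V(4,4) = 0.000000
Backward induction: V(k, i) = exp(-r*dt) * [p * V(k+1, i) + (1-p) * V(k+1, i+1)].
  V(3,0) = exp(-r*dt) * [p*29.368947 + (1-p)*8.835068] = 17.016484
  V(3,1) = exp(-r*dt) * [p*8.835068 + (1-p)*0.000000] = 3.586147
  V(3,2) = exp(-r*dt) * [p*0.000000 + (1-p)*0.000000] = 0.000000
  V(3,3) = exp(-r*dt) * [p*0.000000 + (1-p)*0.000000] = 0.000000
  V(2,0) = exp(-r*dt) * [p*17.016484 + (1-p)*3.586147] = 8.975298
  V(2,1) = exp(-r*dt) * [p*3.586147 + (1-p)*0.000000] = 1.455614
  V(2,2) = exp(-r*dt) * [p*0.000000 + (1-p)*0.000000] = 0.000000
  V(1,0) = exp(-r*dt) * [p*8.975298 + (1-p)*1.455614] = 4.482596
  V(1,1) = exp(-r*dt) * [p*1.455614 + (1-p)*0.000000] = 0.590833
  V(0,0) = exp(-r*dt) * [p*4.482596 + (1-p)*0.590833] = 2.160246


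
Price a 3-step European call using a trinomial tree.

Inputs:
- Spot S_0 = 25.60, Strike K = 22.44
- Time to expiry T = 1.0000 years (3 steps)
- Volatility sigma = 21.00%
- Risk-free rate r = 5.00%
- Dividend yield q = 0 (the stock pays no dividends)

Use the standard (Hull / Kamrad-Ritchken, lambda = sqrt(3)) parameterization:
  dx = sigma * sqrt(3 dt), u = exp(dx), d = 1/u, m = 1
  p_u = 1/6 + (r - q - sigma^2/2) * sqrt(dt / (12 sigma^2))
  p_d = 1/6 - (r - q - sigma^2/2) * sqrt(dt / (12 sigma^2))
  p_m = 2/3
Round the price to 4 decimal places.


dt = T/N = 0.333333; dx = sigma*sqrt(3*dt) = 0.210000
u = exp(dx) = 1.233678; d = 1/u = 0.810584
p_u = 0.188849, p_m = 0.666667, p_d = 0.144484
Discount per step: exp(-r*dt) = 0.983471
Stock lattice S(k, j) with j the centered position index:
  k=0: S(0,+0) = 25.6000
  k=1: S(1,-1) = 20.7510; S(1,+0) = 25.6000; S(1,+1) = 31.5822
  k=2: S(2,-2) = 16.8204; S(2,-1) = 20.7510; S(2,+0) = 25.6000; S(2,+1) = 31.5822; S(2,+2) = 38.9622
  k=3: S(3,-3) = 13.6344; S(3,-2) = 16.8204; S(3,-1) = 20.7510; S(3,+0) = 25.6000; S(3,+1) = 31.5822; S(3,+2) = 38.9622; S(3,+3) = 48.0668
Terminal payoffs V(N, j) = max(S_T - K, 0):
  V(3,-3) = 0.000000; V(3,-2) = 0.000000; V(3,-1) = 0.000000; V(3,+0) = 3.160000; V(3,+1) = 9.142158; V(3,+2) = 16.522216; V(3,+3) = 25.626831
Backward induction: V(k, j) = exp(-r*dt) * [p_u * V(k+1, j+1) + p_m * V(k+1, j) + p_d * V(k+1, j-1)]
  V(2,-2) = exp(-r*dt) * [p_u*0.000000 + p_m*0.000000 + p_d*0.000000] = 0.000000
  V(2,-1) = exp(-r*dt) * [p_u*3.160000 + p_m*0.000000 + p_d*0.000000] = 0.586900
  V(2,+0) = exp(-r*dt) * [p_u*9.142158 + p_m*3.160000 + p_d*0.000000] = 3.769800
  V(2,+1) = exp(-r*dt) * [p_u*16.522216 + p_m*9.142158 + p_d*3.160000] = 9.511693
  V(2,+2) = exp(-r*dt) * [p_u*25.626831 + p_m*16.522216 + p_d*9.142158] = 16.891431
  V(1,-1) = exp(-r*dt) * [p_u*3.769800 + p_m*0.586900 + p_d*0.000000] = 1.084956
  V(1,+0) = exp(-r*dt) * [p_u*9.511693 + p_m*3.769800 + p_d*0.586900] = 4.321642
  V(1,+1) = exp(-r*dt) * [p_u*16.891431 + p_m*9.511693 + p_d*3.769800] = 9.909201
  V(0,+0) = exp(-r*dt) * [p_u*9.909201 + p_m*4.321642 + p_d*1.084956] = 4.828056

Answer: Price = V(0,0) = 4.8281


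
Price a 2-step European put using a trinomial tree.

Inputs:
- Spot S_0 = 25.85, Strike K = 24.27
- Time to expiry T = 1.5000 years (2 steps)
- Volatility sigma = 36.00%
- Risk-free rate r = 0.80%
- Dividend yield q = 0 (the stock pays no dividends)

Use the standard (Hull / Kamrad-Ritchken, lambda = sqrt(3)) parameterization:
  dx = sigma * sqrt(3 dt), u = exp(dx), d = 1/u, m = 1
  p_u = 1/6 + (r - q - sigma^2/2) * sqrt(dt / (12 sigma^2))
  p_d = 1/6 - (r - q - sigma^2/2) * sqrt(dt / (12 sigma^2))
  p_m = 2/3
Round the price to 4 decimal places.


dt = T/N = 0.750000; dx = sigma*sqrt(3*dt) = 0.540000
u = exp(dx) = 1.716007; d = 1/u = 0.582748
p_u = 0.127222, p_m = 0.666667, p_d = 0.206111
Discount per step: exp(-r*dt) = 0.994018
Stock lattice S(k, j) with j the centered position index:
  k=0: S(0,+0) = 25.8500
  k=1: S(1,-1) = 15.0640; S(1,+0) = 25.8500; S(1,+1) = 44.3588
  k=2: S(2,-2) = 8.7785; S(2,-1) = 15.0640; S(2,+0) = 25.8500; S(2,+1) = 44.3588; S(2,+2) = 76.1200
Terminal payoffs V(N, j) = max(K - S_T, 0):
  V(2,-2) = 15.491456; V(2,-1) = 9.205958; V(2,+0) = 0.000000; V(2,+1) = 0.000000; V(2,+2) = 0.000000
Backward induction: V(k, j) = exp(-r*dt) * [p_u * V(k+1, j+1) + p_m * V(k+1, j) + p_d * V(k+1, j-1)]
  V(1,-1) = exp(-r*dt) * [p_u*0.000000 + p_m*9.205958 + p_d*15.491456] = 9.274452
  V(1,+0) = exp(-r*dt) * [p_u*0.000000 + p_m*0.000000 + p_d*9.205958] = 1.886100
  V(1,+1) = exp(-r*dt) * [p_u*0.000000 + p_m*0.000000 + p_d*0.000000] = 0.000000
  V(0,+0) = exp(-r*dt) * [p_u*0.000000 + p_m*1.886100 + p_d*9.274452] = 3.150010

Answer: Price = V(0,0) = 3.1500


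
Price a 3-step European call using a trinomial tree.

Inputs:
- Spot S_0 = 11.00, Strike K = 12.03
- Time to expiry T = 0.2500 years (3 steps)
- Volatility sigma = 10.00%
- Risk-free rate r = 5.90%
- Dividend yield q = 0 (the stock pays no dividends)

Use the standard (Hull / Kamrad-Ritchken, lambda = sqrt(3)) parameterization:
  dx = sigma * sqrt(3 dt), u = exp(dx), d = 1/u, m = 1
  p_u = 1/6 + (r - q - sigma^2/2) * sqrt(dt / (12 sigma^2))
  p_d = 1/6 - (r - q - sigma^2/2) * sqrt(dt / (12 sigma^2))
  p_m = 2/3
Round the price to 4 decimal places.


dt = T/N = 0.083333; dx = sigma*sqrt(3*dt) = 0.050000
u = exp(dx) = 1.051271; d = 1/u = 0.951229
p_u = 0.211667, p_m = 0.666667, p_d = 0.121667
Discount per step: exp(-r*dt) = 0.995095
Stock lattice S(k, j) with j the centered position index:
  k=0: S(0,+0) = 11.0000
  k=1: S(1,-1) = 10.4635; S(1,+0) = 11.0000; S(1,+1) = 11.5640
  k=2: S(2,-2) = 9.9532; S(2,-1) = 10.4635; S(2,+0) = 11.0000; S(2,+1) = 11.5640; S(2,+2) = 12.1569
  k=3: S(3,-3) = 9.4678; S(3,-2) = 9.9532; S(3,-1) = 10.4635; S(3,+0) = 11.0000; S(3,+1) = 11.5640; S(3,+2) = 12.1569; S(3,+3) = 12.7802
Terminal payoffs V(N, j) = max(S_T - K, 0):
  V(3,-3) = 0.000000; V(3,-2) = 0.000000; V(3,-1) = 0.000000; V(3,+0) = 0.000000; V(3,+1) = 0.000000; V(3,+2) = 0.126880; V(3,+3) = 0.750177
Backward induction: V(k, j) = exp(-r*dt) * [p_u * V(k+1, j+1) + p_m * V(k+1, j) + p_d * V(k+1, j-1)]
  V(2,-2) = exp(-r*dt) * [p_u*0.000000 + p_m*0.000000 + p_d*0.000000] = 0.000000
  V(2,-1) = exp(-r*dt) * [p_u*0.000000 + p_m*0.000000 + p_d*0.000000] = 0.000000
  V(2,+0) = exp(-r*dt) * [p_u*0.000000 + p_m*0.000000 + p_d*0.000000] = 0.000000
  V(2,+1) = exp(-r*dt) * [p_u*0.126880 + p_m*0.000000 + p_d*0.000000] = 0.026725
  V(2,+2) = exp(-r*dt) * [p_u*0.750177 + p_m*0.126880 + p_d*0.000000] = 0.242180
  V(1,-1) = exp(-r*dt) * [p_u*0.000000 + p_m*0.000000 + p_d*0.000000] = 0.000000
  V(1,+0) = exp(-r*dt) * [p_u*0.026725 + p_m*0.000000 + p_d*0.000000] = 0.005629
  V(1,+1) = exp(-r*dt) * [p_u*0.242180 + p_m*0.026725 + p_d*0.000000] = 0.068739
  V(0,+0) = exp(-r*dt) * [p_u*0.068739 + p_m*0.005629 + p_d*0.000000] = 0.018213

Answer: Price = V(0,0) = 0.0182


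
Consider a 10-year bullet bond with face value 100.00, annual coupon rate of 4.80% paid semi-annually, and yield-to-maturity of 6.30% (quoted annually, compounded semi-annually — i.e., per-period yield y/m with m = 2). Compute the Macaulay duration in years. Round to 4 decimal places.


Coupon per period c = face * coupon_rate / m = 2.400000
Periods per year m = 2; per-period yield y/m = 0.031500
Number of cashflows N = 20
Cashflows (t years, CF_t, discount factor 1/(1+y/m)^(m*t), PV):
  t = 0.5000: CF_t = 2.400000, DF = 0.969462, PV = 2.326709
  t = 1.0000: CF_t = 2.400000, DF = 0.939856, PV = 2.255656
  t = 1.5000: CF_t = 2.400000, DF = 0.911155, PV = 2.186772
  t = 2.0000: CF_t = 2.400000, DF = 0.883330, PV = 2.119992
  t = 2.5000: CF_t = 2.400000, DF = 0.856355, PV = 2.055252
  t = 3.0000: CF_t = 2.400000, DF = 0.830204, PV = 1.992489
  t = 3.5000: CF_t = 2.400000, DF = 0.804851, PV = 1.931642
  t = 4.0000: CF_t = 2.400000, DF = 0.780272, PV = 1.872653
  t = 4.5000: CF_t = 2.400000, DF = 0.756444, PV = 1.815466
  t = 5.0000: CF_t = 2.400000, DF = 0.733344, PV = 1.760025
  t = 5.5000: CF_t = 2.400000, DF = 0.710949, PV = 1.706278
  t = 6.0000: CF_t = 2.400000, DF = 0.689238, PV = 1.654171
  t = 6.5000: CF_t = 2.400000, DF = 0.668190, PV = 1.603656
  t = 7.0000: CF_t = 2.400000, DF = 0.647785, PV = 1.554684
  t = 7.5000: CF_t = 2.400000, DF = 0.628003, PV = 1.507206
  t = 8.0000: CF_t = 2.400000, DF = 0.608825, PV = 1.461179
  t = 8.5000: CF_t = 2.400000, DF = 0.590232, PV = 1.416558
  t = 9.0000: CF_t = 2.400000, DF = 0.572208, PV = 1.373299
  t = 9.5000: CF_t = 2.400000, DF = 0.554734, PV = 1.331361
  t = 10.0000: CF_t = 102.400000, DF = 0.537793, PV = 55.070030
Price P = sum_t PV_t = 88.995078
Macaulay numerator sum_t t * PV_t:
  t * PV_t at t = 0.5000: 1.163354
  t * PV_t at t = 1.0000: 2.255656
  t * PV_t at t = 1.5000: 3.280158
  t * PV_t at t = 2.0000: 4.239985
  t * PV_t at t = 2.5000: 5.138130
  t * PV_t at t = 3.0000: 5.977466
  t * PV_t at t = 3.5000: 6.760747
  t * PV_t at t = 4.0000: 7.490613
  t * PV_t at t = 4.5000: 8.169598
  t * PV_t at t = 5.0000: 8.800127
  t * PV_t at t = 5.5000: 9.384527
  t * PV_t at t = 6.0000: 9.925027
  t * PV_t at t = 6.5000: 10.423764
  t * PV_t at t = 7.0000: 10.882785
  t * PV_t at t = 7.5000: 11.304049
  t * PV_t at t = 8.0000: 11.689435
  t * PV_t at t = 8.5000: 12.040741
  t * PV_t at t = 9.0000: 12.359690
  t * PV_t at t = 9.5000: 12.647929
  t * PV_t at t = 10.0000: 550.700297
Macaulay duration D = (sum_t t * PV_t) / P = 704.634076 / 88.995078 = 7.917675

Answer: Macaulay duration = 7.9177 years


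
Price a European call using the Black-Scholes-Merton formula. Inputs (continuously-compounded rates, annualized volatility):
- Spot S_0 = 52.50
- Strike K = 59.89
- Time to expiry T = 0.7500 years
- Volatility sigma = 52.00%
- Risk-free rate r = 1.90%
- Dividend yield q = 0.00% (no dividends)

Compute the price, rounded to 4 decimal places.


Answer: Price = 6.9942

Derivation:
d1 = (ln(S/K) + (r - q + 0.5*sigma^2) * T) / (sigma * sqrt(T)) = -0.03563223
d2 = d1 - sigma * sqrt(T) = -0.48596544
exp(-rT) = 0.98585105; exp(-qT) = 1.00000000
C = S_0 * exp(-qT) * N(d1) - K * exp(-rT) * N(d2)
N(d1) = 0.48578780; N(d2) = 0.31349583
C = 52.5000 * 1.00000000 * 0.48578780 - 59.8900 * 0.98585105 * 0.31349583 = 6.9942


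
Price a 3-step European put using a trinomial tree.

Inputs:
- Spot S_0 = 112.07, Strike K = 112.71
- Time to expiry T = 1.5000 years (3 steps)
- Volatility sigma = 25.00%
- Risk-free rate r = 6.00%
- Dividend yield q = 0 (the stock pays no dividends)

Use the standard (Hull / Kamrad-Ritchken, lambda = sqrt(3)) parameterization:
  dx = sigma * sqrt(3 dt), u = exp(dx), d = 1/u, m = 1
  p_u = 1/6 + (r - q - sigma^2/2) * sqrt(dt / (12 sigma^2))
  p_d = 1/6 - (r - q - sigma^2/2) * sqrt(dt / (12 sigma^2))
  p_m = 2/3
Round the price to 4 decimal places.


Answer: Price = V(0,0) = 7.9590

Derivation:
dt = T/N = 0.500000; dx = sigma*sqrt(3*dt) = 0.306186
u = exp(dx) = 1.358235; d = 1/u = 0.736250
p_u = 0.190141, p_m = 0.666667, p_d = 0.143192
Discount per step: exp(-r*dt) = 0.970446
Stock lattice S(k, j) with j the centered position index:
  k=0: S(0,+0) = 112.0700
  k=1: S(1,-1) = 82.5115; S(1,+0) = 112.0700; S(1,+1) = 152.2174
  k=2: S(2,-2) = 60.7490; S(2,-1) = 82.5115; S(2,+0) = 112.0700; S(2,+1) = 152.2174; S(2,+2) = 206.7471
  k=3: S(3,-3) = 44.7264; S(3,-2) = 60.7490; S(3,-1) = 82.5115; S(3,+0) = 112.0700; S(3,+1) = 152.2174; S(3,+2) = 206.7471; S(3,+3) = 280.8111
Terminal payoffs V(N, j) = max(K - S_T, 0):
  V(3,-3) = 67.983551; V(3,-2) = 51.960962; V(3,-1) = 30.198518; V(3,+0) = 0.640000; V(3,+1) = 0.000000; V(3,+2) = 0.000000; V(3,+3) = 0.000000
Backward induction: V(k, j) = exp(-r*dt) * [p_u * V(k+1, j+1) + p_m * V(k+1, j) + p_d * V(k+1, j-1)]
  V(2,-2) = exp(-r*dt) * [p_u*30.198518 + p_m*51.960962 + p_d*67.983551] = 48.636152
  V(2,-1) = exp(-r*dt) * [p_u*0.640000 + p_m*30.198518 + p_d*51.960962] = 26.875955
  V(2,+0) = exp(-r*dt) * [p_u*0.000000 + p_m*0.640000 + p_d*30.198518] = 4.610455
  V(2,+1) = exp(-r*dt) * [p_u*0.000000 + p_m*0.000000 + p_d*0.640000] = 0.088935
  V(2,+2) = exp(-r*dt) * [p_u*0.000000 + p_m*0.000000 + p_d*0.000000] = 0.000000
  V(1,-1) = exp(-r*dt) * [p_u*4.610455 + p_m*26.875955 + p_d*48.636152] = 24.996995
  V(1,+0) = exp(-r*dt) * [p_u*0.088935 + p_m*4.610455 + p_d*26.875955] = 6.733901
  V(1,+1) = exp(-r*dt) * [p_u*0.000000 + p_m*0.088935 + p_d*4.610455] = 0.698208
  V(0,+0) = exp(-r*dt) * [p_u*0.698208 + p_m*6.733901 + p_d*24.996995] = 7.959017


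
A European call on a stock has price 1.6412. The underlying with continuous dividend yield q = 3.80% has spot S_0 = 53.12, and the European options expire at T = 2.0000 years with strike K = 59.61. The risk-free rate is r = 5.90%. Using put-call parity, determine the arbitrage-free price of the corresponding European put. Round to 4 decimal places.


Answer: Put price = 5.3839

Derivation:
Put-call parity: C - P = S_0 * exp(-qT) - K * exp(-rT).
S_0 * exp(-qT) = 53.1200 * 0.92681621 = 49.23247689
K * exp(-rT) = 59.6100 * 0.88869605 = 52.97517170
P = C - S*exp(-qT) + K*exp(-rT)
P = 1.6412 - 49.23247689 + 52.97517170 = 5.3839


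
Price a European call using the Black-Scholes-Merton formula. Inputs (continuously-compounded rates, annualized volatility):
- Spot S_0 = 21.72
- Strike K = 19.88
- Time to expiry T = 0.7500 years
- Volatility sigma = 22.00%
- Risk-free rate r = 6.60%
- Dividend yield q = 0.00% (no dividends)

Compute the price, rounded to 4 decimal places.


d1 = (ln(S/K) + (r - q + 0.5*sigma^2) * T) / (sigma * sqrt(T)) = 0.81967622
d2 = d1 - sigma * sqrt(T) = 0.62915063
exp(-rT) = 0.95170516; exp(-qT) = 1.00000000
C = S_0 * exp(-qT) * N(d1) - K * exp(-rT) * N(d2)
N(d1) = 0.79379964; N(d2) = 0.73537478
C = 21.7200 * 1.00000000 * 0.79379964 - 19.8800 * 0.95170516 * 0.73537478 = 3.3281

Answer: Price = 3.3281


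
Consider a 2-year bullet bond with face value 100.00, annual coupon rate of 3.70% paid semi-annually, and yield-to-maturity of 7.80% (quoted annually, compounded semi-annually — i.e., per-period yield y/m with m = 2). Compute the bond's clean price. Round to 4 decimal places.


Coupon per period c = face * coupon_rate / m = 1.850000
Periods per year m = 2; per-period yield y/m = 0.039000
Number of cashflows N = 4
Cashflows (t years, CF_t, discount factor 1/(1+y/m)^(m*t), PV):
  t = 0.5000: CF_t = 1.850000, DF = 0.962464, PV = 1.780558
  t = 1.0000: CF_t = 1.850000, DF = 0.926337, PV = 1.713723
  t = 1.5000: CF_t = 1.850000, DF = 0.891566, PV = 1.649397
  t = 2.0000: CF_t = 101.850000, DF = 0.858100, PV = 87.397466
Price P = sum_t PV_t = 92.541144

Answer: Price = 92.5411


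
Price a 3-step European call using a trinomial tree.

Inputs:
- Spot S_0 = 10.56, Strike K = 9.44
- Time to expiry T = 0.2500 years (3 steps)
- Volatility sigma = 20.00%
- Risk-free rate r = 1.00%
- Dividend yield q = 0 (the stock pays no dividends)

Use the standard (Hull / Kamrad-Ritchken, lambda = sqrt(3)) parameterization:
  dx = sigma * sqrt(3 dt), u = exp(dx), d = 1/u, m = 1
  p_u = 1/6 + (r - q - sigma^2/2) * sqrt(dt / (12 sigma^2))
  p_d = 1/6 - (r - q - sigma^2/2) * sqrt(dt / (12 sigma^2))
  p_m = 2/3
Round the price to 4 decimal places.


dt = T/N = 0.083333; dx = sigma*sqrt(3*dt) = 0.100000
u = exp(dx) = 1.105171; d = 1/u = 0.904837
p_u = 0.162500, p_m = 0.666667, p_d = 0.170833
Discount per step: exp(-r*dt) = 0.999167
Stock lattice S(k, j) with j the centered position index:
  k=0: S(0,+0) = 10.5600
  k=1: S(1,-1) = 9.5551; S(1,+0) = 10.5600; S(1,+1) = 11.6706
  k=2: S(2,-2) = 8.6458; S(2,-1) = 9.5551; S(2,+0) = 10.5600; S(2,+1) = 11.6706; S(2,+2) = 12.8980
  k=3: S(3,-3) = 7.8230; S(3,-2) = 8.6458; S(3,-1) = 9.5551; S(3,+0) = 10.5600; S(3,+1) = 11.6706; S(3,+2) = 12.8980; S(3,+3) = 14.2545
Terminal payoffs V(N, j) = max(S_T - K, 0):
  V(3,-3) = 0.000000; V(3,-2) = 0.000000; V(3,-1) = 0.115083; V(3,+0) = 1.120000; V(3,+1) = 2.230605; V(3,+2) = 3.458013; V(3,+3) = 4.814509
Backward induction: V(k, j) = exp(-r*dt) * [p_u * V(k+1, j+1) + p_m * V(k+1, j) + p_d * V(k+1, j-1)]
  V(2,-2) = exp(-r*dt) * [p_u*0.115083 + p_m*0.000000 + p_d*0.000000] = 0.018685
  V(2,-1) = exp(-r*dt) * [p_u*1.120000 + p_m*0.115083 + p_d*0.000000] = 0.258507
  V(2,+0) = exp(-r*dt) * [p_u*2.230605 + p_m*1.120000 + p_d*0.115083] = 1.127860
  V(2,+1) = exp(-r*dt) * [p_u*3.458013 + p_m*2.230605 + p_d*1.120000] = 2.238464
  V(2,+2) = exp(-r*dt) * [p_u*4.814509 + p_m*3.458013 + p_d*2.230605] = 3.465872
  V(1,-1) = exp(-r*dt) * [p_u*1.127860 + p_m*0.258507 + p_d*0.018685] = 0.358508
  V(1,+0) = exp(-r*dt) * [p_u*2.238464 + p_m*1.127860 + p_d*0.258507] = 1.158852
  V(1,+1) = exp(-r*dt) * [p_u*3.465872 + p_m*2.238464 + p_d*1.127860] = 2.246317
  V(0,+0) = exp(-r*dt) * [p_u*2.246317 + p_m*1.158852 + p_d*0.358508] = 1.197841

Answer: Price = V(0,0) = 1.1978


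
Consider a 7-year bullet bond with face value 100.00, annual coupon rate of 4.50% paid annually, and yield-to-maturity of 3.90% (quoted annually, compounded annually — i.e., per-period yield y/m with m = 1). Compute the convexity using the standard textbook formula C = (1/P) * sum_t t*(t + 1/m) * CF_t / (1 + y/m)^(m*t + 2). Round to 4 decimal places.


Coupon per period c = face * coupon_rate / m = 4.500000
Periods per year m = 1; per-period yield y/m = 0.039000
Number of cashflows N = 7
Cashflows (t years, CF_t, discount factor 1/(1+y/m)^(m*t), PV):
  t = 1.0000: CF_t = 4.500000, DF = 0.962464, PV = 4.331088
  t = 2.0000: CF_t = 4.500000, DF = 0.926337, PV = 4.168515
  t = 3.0000: CF_t = 4.500000, DF = 0.891566, PV = 4.012046
  t = 4.0000: CF_t = 4.500000, DF = 0.858100, PV = 3.861449
  t = 5.0000: CF_t = 4.500000, DF = 0.825890, PV = 3.716505
  t = 6.0000: CF_t = 4.500000, DF = 0.794889, PV = 3.577002
  t = 7.0000: CF_t = 104.500000, DF = 0.765052, PV = 79.947973
Price P = sum_t PV_t = 103.614579
Convexity numerator sum_t t*(t + 1/m) * CF_t / (1+y/m)^(m*t + 2):
  t = 1.0000: term = 8.024091
  t = 2.0000: term = 23.168695
  t = 3.0000: term = 44.598066
  t = 4.0000: term = 71.540047
  t = 5.0000: term = 103.282070
  t = 6.0000: term = 139.167371
  t = 7.0000: term = 4147.289856
Convexity = (1/P) * sum = 4537.070197 / 103.614579 = 43.787952

Answer: Convexity = 43.7880


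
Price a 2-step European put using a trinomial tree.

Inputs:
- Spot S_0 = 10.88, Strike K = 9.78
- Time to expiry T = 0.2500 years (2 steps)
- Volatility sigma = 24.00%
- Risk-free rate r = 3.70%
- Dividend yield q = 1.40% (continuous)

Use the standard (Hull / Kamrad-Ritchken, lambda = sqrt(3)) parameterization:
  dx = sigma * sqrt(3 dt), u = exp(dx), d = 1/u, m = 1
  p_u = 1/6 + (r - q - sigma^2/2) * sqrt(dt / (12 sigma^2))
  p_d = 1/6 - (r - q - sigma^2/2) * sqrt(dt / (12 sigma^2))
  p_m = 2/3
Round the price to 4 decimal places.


Answer: Price = V(0,0) = 0.1338

Derivation:
dt = T/N = 0.125000; dx = sigma*sqrt(3*dt) = 0.146969
u = exp(dx) = 1.158319; d = 1/u = 0.863320
p_u = 0.164200, p_m = 0.666667, p_d = 0.169133
Discount per step: exp(-r*dt) = 0.995386
Stock lattice S(k, j) with j the centered position index:
  k=0: S(0,+0) = 10.8800
  k=1: S(1,-1) = 9.3929; S(1,+0) = 10.8800; S(1,+1) = 12.6025
  k=2: S(2,-2) = 8.1091; S(2,-1) = 9.3929; S(2,+0) = 10.8800; S(2,+1) = 12.6025; S(2,+2) = 14.5977
Terminal payoffs V(N, j) = max(K - S_T, 0):
  V(2,-2) = 1.670895; V(2,-1) = 0.387074; V(2,+0) = 0.000000; V(2,+1) = 0.000000; V(2,+2) = 0.000000
Backward induction: V(k, j) = exp(-r*dt) * [p_u * V(k+1, j+1) + p_m * V(k+1, j) + p_d * V(k+1, j-1)]
  V(1,-1) = exp(-r*dt) * [p_u*0.000000 + p_m*0.387074 + p_d*1.670895] = 0.538158
  V(1,+0) = exp(-r*dt) * [p_u*0.000000 + p_m*0.000000 + p_d*0.387074] = 0.065165
  V(1,+1) = exp(-r*dt) * [p_u*0.000000 + p_m*0.000000 + p_d*0.000000] = 0.000000
  V(0,+0) = exp(-r*dt) * [p_u*0.000000 + p_m*0.065165 + p_d*0.538158] = 0.133843


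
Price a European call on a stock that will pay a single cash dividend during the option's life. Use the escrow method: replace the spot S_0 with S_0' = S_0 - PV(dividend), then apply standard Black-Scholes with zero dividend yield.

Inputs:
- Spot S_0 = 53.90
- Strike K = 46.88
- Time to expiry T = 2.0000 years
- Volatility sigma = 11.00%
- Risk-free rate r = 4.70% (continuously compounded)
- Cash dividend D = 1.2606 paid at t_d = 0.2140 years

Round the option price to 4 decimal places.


PV(D) = D * exp(-r * t_d) = 1.2606 * 0.98999241 = 1.24798444
S_0' = S_0 - PV(D) = 53.9000 - 1.24798444 = 52.65201556
d1 = (ln(S_0'/K) + (r + sigma^2/2)*T) / (sigma*sqrt(T)) = 1.42844168
d2 = d1 - sigma*sqrt(T) = 1.27287818
exp(-rT) = 0.91028276
N(d1) = 0.92341761; N(d2) = 0.89846936
C = S_0' * N(d1) - K * exp(-rT) * N(d2) = 52.65201556 * 0.92341761 - 46.8800 * 0.91028276 * 0.89846936 = 10.2785

Answer: Price = 10.2785


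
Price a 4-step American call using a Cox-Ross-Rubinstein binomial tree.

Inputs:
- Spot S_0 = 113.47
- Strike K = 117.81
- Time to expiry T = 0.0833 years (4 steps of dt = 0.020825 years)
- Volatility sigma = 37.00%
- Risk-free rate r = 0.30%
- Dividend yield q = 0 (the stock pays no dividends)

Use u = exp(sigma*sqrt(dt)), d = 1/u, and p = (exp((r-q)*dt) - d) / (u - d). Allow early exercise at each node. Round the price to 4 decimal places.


Answer: Price = V(0,0) = 3.2815

Derivation:
dt = T/N = 0.020825
u = exp(sigma*sqrt(dt)) = 1.054845; d = 1/u = 0.948006
p = (exp((r-q)*dt) - d) / (u - d) = 0.487239
Discount per step: exp(-r*dt) = 0.999938
Stock lattice S(k, i) with i counting down-moves:
  k=0: S(0,0) = 113.4700
  k=1: S(1,0) = 119.6933; S(1,1) = 107.5703
  k=2: S(2,0) = 126.2579; S(2,1) = 113.4700; S(2,2) = 101.9773
  k=3: S(3,0) = 133.1826; S(3,1) = 119.6933; S(3,2) = 107.5703; S(3,3) = 96.6751
  k=4: S(4,0) = 140.4871; S(4,1) = 126.2579; S(4,2) = 113.4700; S(4,3) = 101.9773; S(4,4) = 91.6486
Terminal payoffs V(N, i) = max(S_T - K, 0):
  V(4,0) = 22.677056; V(4,1) = 8.447935; V(4,2) = 0.000000; V(4,3) = 0.000000; V(4,4) = 0.000000
Backward induction: V(k, i) = exp(-r*dt) * [p * V(k+1, i) + (1-p) * V(k+1, i+1)]; then take max(V_cont, immediate exercise) for American.
  V(3,0) = exp(-r*dt) * [p*22.677056 + (1-p)*8.447935] = 15.379963; exercise = 15.372603; V(3,0) = max -> 15.379963
  V(3,1) = exp(-r*dt) * [p*8.447935 + (1-p)*0.000000] = 4.115910; exercise = 1.883308; V(3,1) = max -> 4.115910
  V(3,2) = exp(-r*dt) * [p*0.000000 + (1-p)*0.000000] = 0.000000; exercise = 0.000000; V(3,2) = max -> 0.000000
  V(3,3) = exp(-r*dt) * [p*0.000000 + (1-p)*0.000000] = 0.000000; exercise = 0.000000; V(3,3) = max -> 0.000000
  V(2,0) = exp(-r*dt) * [p*15.379963 + (1-p)*4.115910] = 9.603600; exercise = 8.447935; V(2,0) = max -> 9.603600
  V(2,1) = exp(-r*dt) * [p*4.115910 + (1-p)*0.000000] = 2.005308; exercise = 0.000000; V(2,1) = max -> 2.005308
  V(2,2) = exp(-r*dt) * [p*0.000000 + (1-p)*0.000000] = 0.000000; exercise = 0.000000; V(2,2) = max -> 0.000000
  V(1,0) = exp(-r*dt) * [p*9.603600 + (1-p)*2.005308] = 5.707139; exercise = 1.883308; V(1,0) = max -> 5.707139
  V(1,1) = exp(-r*dt) * [p*2.005308 + (1-p)*0.000000] = 0.977004; exercise = 0.000000; V(1,1) = max -> 0.977004
  V(0,0) = exp(-r*dt) * [p*5.707139 + (1-p)*0.977004] = 3.281507; exercise = 0.000000; V(0,0) = max -> 3.281507


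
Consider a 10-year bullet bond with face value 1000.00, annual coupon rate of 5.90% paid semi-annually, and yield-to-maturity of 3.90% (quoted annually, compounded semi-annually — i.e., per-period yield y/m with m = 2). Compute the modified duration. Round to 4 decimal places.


Answer: Modified duration = 7.7383

Derivation:
Coupon per period c = face * coupon_rate / m = 29.500000
Periods per year m = 2; per-period yield y/m = 0.019500
Number of cashflows N = 20
Cashflows (t years, CF_t, discount factor 1/(1+y/m)^(m*t), PV):
  t = 0.5000: CF_t = 29.500000, DF = 0.980873, PV = 28.935753
  t = 1.0000: CF_t = 29.500000, DF = 0.962112, PV = 28.382298
  t = 1.5000: CF_t = 29.500000, DF = 0.943709, PV = 27.839429
  t = 2.0000: CF_t = 29.500000, DF = 0.925659, PV = 27.306944
  t = 2.5000: CF_t = 29.500000, DF = 0.907954, PV = 26.784643
  t = 3.0000: CF_t = 29.500000, DF = 0.890588, PV = 26.272333
  t = 3.5000: CF_t = 29.500000, DF = 0.873553, PV = 25.769821
  t = 4.0000: CF_t = 29.500000, DF = 0.856845, PV = 25.276921
  t = 4.5000: CF_t = 29.500000, DF = 0.840456, PV = 24.793449
  t = 5.0000: CF_t = 29.500000, DF = 0.824380, PV = 24.319224
  t = 5.5000: CF_t = 29.500000, DF = 0.808613, PV = 23.854070
  t = 6.0000: CF_t = 29.500000, DF = 0.793146, PV = 23.397812
  t = 6.5000: CF_t = 29.500000, DF = 0.777976, PV = 22.950282
  t = 7.0000: CF_t = 29.500000, DF = 0.763095, PV = 22.511311
  t = 7.5000: CF_t = 29.500000, DF = 0.748500, PV = 22.080737
  t = 8.0000: CF_t = 29.500000, DF = 0.734183, PV = 21.658398
  t = 8.5000: CF_t = 29.500000, DF = 0.720140, PV = 21.244138
  t = 9.0000: CF_t = 29.500000, DF = 0.706366, PV = 20.837800
  t = 9.5000: CF_t = 29.500000, DF = 0.692855, PV = 20.439235
  t = 10.0000: CF_t = 1029.500000, DF = 0.679603, PV = 699.651466
Price P = sum_t PV_t = 1164.306065
First compute Macaulay numerator sum_t t * PV_t:
  t * PV_t at t = 0.5000: 14.467876
  t * PV_t at t = 1.0000: 28.382298
  t * PV_t at t = 1.5000: 41.759144
  t * PV_t at t = 2.0000: 54.613887
  t * PV_t at t = 2.5000: 66.961608
  t * PV_t at t = 3.0000: 78.816998
  t * PV_t at t = 3.5000: 90.194374
  t * PV_t at t = 4.0000: 101.107685
  t * PV_t at t = 4.5000: 111.570520
  t * PV_t at t = 5.0000: 121.596121
  t * PV_t at t = 5.5000: 131.197384
  t * PV_t at t = 6.0000: 140.386874
  t * PV_t at t = 6.5000: 149.176832
  t * PV_t at t = 7.0000: 157.579179
  t * PV_t at t = 7.5000: 165.605527
  t * PV_t at t = 8.0000: 173.267186
  t * PV_t at t = 8.5000: 180.575169
  t * PV_t at t = 9.0000: 187.540204
  t * PV_t at t = 9.5000: 194.172736
  t * PV_t at t = 10.0000: 6996.514663
Macaulay duration D = 9185.486266 / 1164.306065 = 7.889237
Modified duration = D / (1 + y/m) = 7.889237 / (1 + 0.019500) = 7.738339


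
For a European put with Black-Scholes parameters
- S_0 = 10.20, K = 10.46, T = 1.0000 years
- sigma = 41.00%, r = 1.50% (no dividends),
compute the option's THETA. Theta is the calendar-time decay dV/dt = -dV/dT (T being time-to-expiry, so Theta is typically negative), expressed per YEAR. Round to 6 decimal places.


Answer: Theta = -0.729426

Derivation:
d1 = 0.1801933211; d2 = -0.2298066789
phi(d1) = 0.3925178168; exp(-qT) = 1.0000000000; exp(-rT) = 0.9851119396
Theta = -S*exp(-qT)*phi(d1)*sigma/(2*sqrt(T)) + r*K*exp(-rT)*N(-d2) - q*S*exp(-qT)*N(-d1)
N(-d1) = 0.4285004008; N(-d2) = 0.5908790027; sqrt(T) = 1.0000000000
Term 1 = -10.2000 * 1.0000000000 * 0.3925178168 * 0.4100 / (2 * 1.0000000000) = -0.8207547549
Term 2 = 0.0150 * 10.4600 * 0.9851119396 * 0.5908790027 = 0.0913286596
Term 3 = 0 (no dividend yield, q = 0)
Theta = -0.8207547549 + (0.0913286596) + (0.0000000000) = -0.729426


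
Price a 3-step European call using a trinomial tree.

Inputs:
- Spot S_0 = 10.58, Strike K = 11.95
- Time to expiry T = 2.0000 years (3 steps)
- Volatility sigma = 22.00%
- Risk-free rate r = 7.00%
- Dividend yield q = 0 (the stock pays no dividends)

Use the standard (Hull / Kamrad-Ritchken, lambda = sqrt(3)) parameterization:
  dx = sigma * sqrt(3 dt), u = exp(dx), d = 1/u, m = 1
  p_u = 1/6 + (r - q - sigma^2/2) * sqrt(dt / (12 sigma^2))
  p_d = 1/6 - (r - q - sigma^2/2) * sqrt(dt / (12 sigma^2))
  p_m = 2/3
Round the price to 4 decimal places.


Answer: Price = V(0,0) = 1.4172

Derivation:
dt = T/N = 0.666667; dx = sigma*sqrt(3*dt) = 0.311127
u = exp(dx) = 1.364963; d = 1/u = 0.732621
p_u = 0.215736, p_m = 0.666667, p_d = 0.117598
Discount per step: exp(-r*dt) = 0.954405
Stock lattice S(k, j) with j the centered position index:
  k=0: S(0,+0) = 10.5800
  k=1: S(1,-1) = 7.7511; S(1,+0) = 10.5800; S(1,+1) = 14.4413
  k=2: S(2,-2) = 5.6786; S(2,-1) = 7.7511; S(2,+0) = 10.5800; S(2,+1) = 14.4413; S(2,+2) = 19.7118
  k=3: S(3,-3) = 4.1603; S(3,-2) = 5.6786; S(3,-1) = 7.7511; S(3,+0) = 10.5800; S(3,+1) = 14.4413; S(3,+2) = 19.7118; S(3,+3) = 26.9059
Terminal payoffs V(N, j) = max(S_T - K, 0):
  V(3,-3) = 0.000000; V(3,-2) = 0.000000; V(3,-1) = 0.000000; V(3,+0) = 0.000000; V(3,+1) = 2.491304; V(3,+2) = 7.761838; V(3,+3) = 14.955921
Backward induction: V(k, j) = exp(-r*dt) * [p_u * V(k+1, j+1) + p_m * V(k+1, j) + p_d * V(k+1, j-1)]
  V(2,-2) = exp(-r*dt) * [p_u*0.000000 + p_m*0.000000 + p_d*0.000000] = 0.000000
  V(2,-1) = exp(-r*dt) * [p_u*0.000000 + p_m*0.000000 + p_d*0.000000] = 0.000000
  V(2,+0) = exp(-r*dt) * [p_u*2.491304 + p_m*0.000000 + p_d*0.000000] = 0.512958
  V(2,+1) = exp(-r*dt) * [p_u*7.761838 + p_m*2.491304 + p_d*0.000000] = 3.183299
  V(2,+2) = exp(-r*dt) * [p_u*14.955921 + p_m*7.761838 + p_d*2.491304] = 8.297654
  V(1,-1) = exp(-r*dt) * [p_u*0.512958 + p_m*0.000000 + p_d*0.000000] = 0.105618
  V(1,+0) = exp(-r*dt) * [p_u*3.183299 + p_m*0.512958 + p_d*0.000000] = 0.981818
  V(1,+1) = exp(-r*dt) * [p_u*8.297654 + p_m*3.183299 + p_d*0.512958] = 3.791492
  V(0,+0) = exp(-r*dt) * [p_u*3.791492 + p_m*0.981818 + p_d*0.105618] = 1.417221
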